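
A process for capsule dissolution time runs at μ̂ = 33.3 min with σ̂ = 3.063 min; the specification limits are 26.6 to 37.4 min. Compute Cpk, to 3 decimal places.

0.446

Cpu = (USL − μ̂) / (3σ̂) = (37.4 − 33.3) / (3 × 3.063) = 0.4462; Cpl = (μ̂ − LSL) / (3σ̂) = (33.3 − 26.6) / (3 × 3.063) = 0.7291; Cpk = min(Cpu, Cpl) = 0.4462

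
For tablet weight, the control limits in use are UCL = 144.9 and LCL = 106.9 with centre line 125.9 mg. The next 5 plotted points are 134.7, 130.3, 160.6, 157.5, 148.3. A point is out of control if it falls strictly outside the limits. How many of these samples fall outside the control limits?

Compare each point to [106.9, 144.9]: sample 3 = 160.6 > UCL; sample 4 = 157.5 > UCL; sample 5 = 148.3 > UCL.

3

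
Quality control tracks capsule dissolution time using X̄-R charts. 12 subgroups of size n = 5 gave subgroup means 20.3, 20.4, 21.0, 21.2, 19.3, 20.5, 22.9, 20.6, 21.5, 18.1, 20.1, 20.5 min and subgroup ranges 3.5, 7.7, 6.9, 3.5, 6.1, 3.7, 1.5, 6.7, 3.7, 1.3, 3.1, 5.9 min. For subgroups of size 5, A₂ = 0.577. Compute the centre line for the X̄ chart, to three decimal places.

X̄̄ = (20.3 + 20.4 + 21.0 + 21.2 + 19.3 + 20.5 + 22.9 + 20.6 + 21.5 + 18.1 + 20.1 + 20.5) / 12 = 246.4000 / 12 = 20.5333
CL = X̄̄ = 20.5333

20.533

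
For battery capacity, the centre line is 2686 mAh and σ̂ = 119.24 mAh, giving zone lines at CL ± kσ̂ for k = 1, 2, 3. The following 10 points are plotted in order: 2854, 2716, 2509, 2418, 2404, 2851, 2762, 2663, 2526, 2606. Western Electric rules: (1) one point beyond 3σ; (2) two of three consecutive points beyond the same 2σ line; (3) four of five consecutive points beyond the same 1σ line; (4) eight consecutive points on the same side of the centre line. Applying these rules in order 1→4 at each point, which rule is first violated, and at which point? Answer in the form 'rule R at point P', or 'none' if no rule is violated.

rule 2 at point 5

Zone of each point (C = within 1σ̂, B = 1σ̂–2σ̂, A = 2σ̂–3σ̂, * = beyond 3σ̂; sign = side of CL): 1:+B, 2:+C, 3:-B, 4:-A, 5:-A, 6:+B, 7:+C, 8:-C, 9:-B, 10:-C
Rule 2 (two of three consecutive points beyond the same 2σ limit) is satisfied at point 5.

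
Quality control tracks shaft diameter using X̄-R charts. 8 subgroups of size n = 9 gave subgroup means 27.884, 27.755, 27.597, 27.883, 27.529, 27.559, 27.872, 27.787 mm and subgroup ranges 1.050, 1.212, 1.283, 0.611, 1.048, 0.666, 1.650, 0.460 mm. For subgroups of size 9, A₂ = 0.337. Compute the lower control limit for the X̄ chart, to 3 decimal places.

27.397

X̄̄ = (27.884 + 27.755 + 27.597 + 27.883 + 27.529 + 27.559 + 27.872 + 27.787) / 8 = 221.8660 / 8 = 27.7332
R̄ = (1.050 + 1.212 + 1.283 + 0.611 + 1.048 + 0.666 + 1.650 + 0.460) / 8 = 7.9800 / 8 = 0.9975
LCL = X̄̄ − A₂·R̄ = 27.7332 − 0.337 × 0.9975 = 27.3971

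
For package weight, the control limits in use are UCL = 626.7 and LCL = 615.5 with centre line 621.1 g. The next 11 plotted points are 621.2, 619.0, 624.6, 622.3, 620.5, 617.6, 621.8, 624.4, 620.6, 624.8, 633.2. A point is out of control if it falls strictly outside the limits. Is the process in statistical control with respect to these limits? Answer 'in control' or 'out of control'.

out of control

Compare each point to [615.5, 626.7]: sample 11 = 633.2 > UCL.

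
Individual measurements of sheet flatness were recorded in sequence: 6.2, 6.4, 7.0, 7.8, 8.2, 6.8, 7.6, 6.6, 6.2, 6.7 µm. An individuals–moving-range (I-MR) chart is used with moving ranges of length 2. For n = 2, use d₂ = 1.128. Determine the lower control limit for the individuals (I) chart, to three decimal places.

X̄ = (6.2 + 6.4 + 7.0 + 7.8 + 8.2 + 6.8 + 7.6 + 6.6 + 6.2 + 6.7) / 10 = 6.9500
Moving ranges: 0.2, 0.6, 0.8, 0.4, 1.4, 0.8, 1.0, 0.4, 0.5; M̄R̄ = 6.1000 / 9 = 0.6778
LCL = X̄ − 3·M̄R̄/d₂ = 6.9500 − 3 × 0.6778 / 1.128 = 5.1474

5.147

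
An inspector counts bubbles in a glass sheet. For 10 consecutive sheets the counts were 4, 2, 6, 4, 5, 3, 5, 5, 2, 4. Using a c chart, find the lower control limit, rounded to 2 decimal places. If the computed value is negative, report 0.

c̄ = (4 + 2 + 6 + 4 + 5 + 3 + 5 + 5 + 2 + 4) / 10 = 40 / 10 = 4.0000
LCL = c̄ − 3√c̄ = 4.0000 − 3 × 2.0000 = -2.0000 → 0 (cannot be negative)

0.00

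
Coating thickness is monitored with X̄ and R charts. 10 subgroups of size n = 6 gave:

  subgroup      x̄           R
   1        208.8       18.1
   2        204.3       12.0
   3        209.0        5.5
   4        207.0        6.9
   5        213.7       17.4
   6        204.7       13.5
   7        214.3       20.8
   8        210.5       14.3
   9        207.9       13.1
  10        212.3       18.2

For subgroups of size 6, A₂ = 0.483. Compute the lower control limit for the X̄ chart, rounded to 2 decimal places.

X̄̄ = (208.8 + 204.3 + 209.0 + 207.0 + 213.7 + 204.7 + 214.3 + 210.5 + 207.9 + 212.3) / 10 = 2092.5000 / 10 = 209.2500
R̄ = (18.1 + 12.0 + 5.5 + 6.9 + 17.4 + 13.5 + 20.8 + 14.3 + 13.1 + 18.2) / 10 = 139.8000 / 10 = 13.9800
LCL = X̄̄ − A₂·R̄ = 209.2500 − 0.483 × 13.9800 = 202.4977

202.50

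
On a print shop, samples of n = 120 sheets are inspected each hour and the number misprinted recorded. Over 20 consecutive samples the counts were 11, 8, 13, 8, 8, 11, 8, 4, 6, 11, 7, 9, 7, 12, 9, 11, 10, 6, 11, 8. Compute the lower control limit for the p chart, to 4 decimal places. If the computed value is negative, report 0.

p̄ = Σdᵢ / (k·n) = 178 / (20 × 120) = 0.07417
LCL = p̄ − 3·√(p̄(1−p̄)/n) = 0.07417 − 3 × 0.02392 = 0.00240

0.0024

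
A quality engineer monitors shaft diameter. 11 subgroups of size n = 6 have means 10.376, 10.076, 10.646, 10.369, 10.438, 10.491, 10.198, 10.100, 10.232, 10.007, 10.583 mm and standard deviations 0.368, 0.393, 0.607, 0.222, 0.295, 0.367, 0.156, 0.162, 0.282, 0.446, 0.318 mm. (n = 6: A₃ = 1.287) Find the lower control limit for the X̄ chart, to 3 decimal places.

9.897

X̄̄ = (10.376 + 10.076 + 10.646 + 10.369 + 10.438 + 10.491 + 10.198 + 10.100 + 10.232 + 10.007 + 10.583) / 11 = 10.3196
s̄ = (0.368 + 0.393 + 0.607 + 0.222 + 0.295 + 0.367 + 0.156 + 0.162 + 0.282 + 0.446 + 0.318) / 11 = 0.3287
LCL = X̄̄ − A₃·s̄ = 10.3196 − 1.287 × 0.3287 = 9.8966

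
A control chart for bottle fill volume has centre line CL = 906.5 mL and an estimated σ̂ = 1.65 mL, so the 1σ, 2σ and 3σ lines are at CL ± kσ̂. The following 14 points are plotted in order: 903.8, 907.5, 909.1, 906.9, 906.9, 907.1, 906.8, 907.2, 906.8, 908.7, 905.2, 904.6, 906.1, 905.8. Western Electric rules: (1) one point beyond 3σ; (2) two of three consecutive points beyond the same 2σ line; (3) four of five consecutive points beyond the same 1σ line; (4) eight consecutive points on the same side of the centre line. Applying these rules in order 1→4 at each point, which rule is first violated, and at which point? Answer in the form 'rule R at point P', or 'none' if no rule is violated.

rule 4 at point 9

Zone of each point (C = within 1σ̂, B = 1σ̂–2σ̂, A = 2σ̂–3σ̂, * = beyond 3σ̂; sign = side of CL): 1:-B, 2:+C, 3:+B, 4:+C, 5:+C, 6:+C, 7:+C, 8:+C, 9:+C, 10:+B, 11:-C, 12:-B, 13:-C, 14:-C
Rule 4 (eight consecutive points on the same side of the centre line) is satisfied at point 9.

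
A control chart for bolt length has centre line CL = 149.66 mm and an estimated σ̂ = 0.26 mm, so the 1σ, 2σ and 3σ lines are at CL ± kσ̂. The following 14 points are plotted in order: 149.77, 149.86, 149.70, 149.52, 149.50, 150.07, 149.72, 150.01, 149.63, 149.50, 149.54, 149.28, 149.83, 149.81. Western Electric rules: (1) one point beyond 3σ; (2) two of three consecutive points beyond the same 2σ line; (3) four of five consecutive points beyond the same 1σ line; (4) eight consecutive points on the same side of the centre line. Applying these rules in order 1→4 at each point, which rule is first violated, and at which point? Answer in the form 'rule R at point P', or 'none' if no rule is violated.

Zone of each point (C = within 1σ̂, B = 1σ̂–2σ̂, A = 2σ̂–3σ̂, * = beyond 3σ̂; sign = side of CL): 1:+C, 2:+C, 3:+C, 4:-C, 5:-C, 6:+B, 7:+C, 8:+B, 9:-C, 10:-C, 11:-C, 12:-B, 13:+C, 14:+C
No rule fires across all 14 points.

none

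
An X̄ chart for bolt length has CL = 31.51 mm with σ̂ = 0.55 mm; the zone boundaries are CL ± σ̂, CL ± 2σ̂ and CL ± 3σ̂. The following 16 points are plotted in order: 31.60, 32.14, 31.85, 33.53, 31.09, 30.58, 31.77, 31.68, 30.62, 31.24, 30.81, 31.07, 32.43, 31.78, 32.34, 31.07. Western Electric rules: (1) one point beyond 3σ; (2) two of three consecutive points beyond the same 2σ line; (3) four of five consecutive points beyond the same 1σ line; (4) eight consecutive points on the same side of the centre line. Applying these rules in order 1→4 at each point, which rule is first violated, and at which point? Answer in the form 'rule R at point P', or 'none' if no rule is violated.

Zone of each point (C = within 1σ̂, B = 1σ̂–2σ̂, A = 2σ̂–3σ̂, * = beyond 3σ̂; sign = side of CL): 1:+C, 2:+B, 3:+C, 4:+*, 5:-C, 6:-B, 7:+C, 8:+C, 9:-B, 10:-C, 11:-B, 12:-C, 13:+B, 14:+C, 15:+B, 16:-C
Rule 1 (one point beyond the 3σ limits) is satisfied at point 4.

rule 1 at point 4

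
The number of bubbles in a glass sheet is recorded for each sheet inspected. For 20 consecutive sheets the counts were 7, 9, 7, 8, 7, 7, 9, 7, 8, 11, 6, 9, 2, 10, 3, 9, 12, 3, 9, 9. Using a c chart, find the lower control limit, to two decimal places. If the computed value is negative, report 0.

c̄ = (7 + 9 + 7 + 8 + 7 + 7 + 9 + 7 + 8 + 11 + 6 + 9 + 2 + 10 + 3 + 9 + 12 + 3 + 9 + 9) / 20 = 152 / 20 = 7.6000
LCL = c̄ − 3√c̄ = 7.6000 − 3 × 2.7568 = -0.6704 → 0 (cannot be negative)

0.00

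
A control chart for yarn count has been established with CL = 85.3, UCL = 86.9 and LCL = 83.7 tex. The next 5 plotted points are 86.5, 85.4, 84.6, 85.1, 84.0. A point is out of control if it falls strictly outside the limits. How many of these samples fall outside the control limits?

0

All 5 points lie within [83.7, 86.9].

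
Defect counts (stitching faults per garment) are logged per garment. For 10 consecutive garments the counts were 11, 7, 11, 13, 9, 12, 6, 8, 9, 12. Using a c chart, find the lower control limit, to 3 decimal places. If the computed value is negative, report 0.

0.409

c̄ = (11 + 7 + 11 + 13 + 9 + 12 + 6 + 8 + 9 + 12) / 10 = 98 / 10 = 9.8000
LCL = c̄ − 3√c̄ = 9.8000 − 3 × 3.1305 = 0.4085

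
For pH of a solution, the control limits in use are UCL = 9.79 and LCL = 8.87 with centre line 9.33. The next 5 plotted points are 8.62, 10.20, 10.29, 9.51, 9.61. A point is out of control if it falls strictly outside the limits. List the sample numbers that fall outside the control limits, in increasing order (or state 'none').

1, 2, 3

Compare each point to [8.87, 9.79]: sample 1 = 8.62 < LCL; sample 2 = 10.20 > UCL; sample 3 = 10.29 > UCL.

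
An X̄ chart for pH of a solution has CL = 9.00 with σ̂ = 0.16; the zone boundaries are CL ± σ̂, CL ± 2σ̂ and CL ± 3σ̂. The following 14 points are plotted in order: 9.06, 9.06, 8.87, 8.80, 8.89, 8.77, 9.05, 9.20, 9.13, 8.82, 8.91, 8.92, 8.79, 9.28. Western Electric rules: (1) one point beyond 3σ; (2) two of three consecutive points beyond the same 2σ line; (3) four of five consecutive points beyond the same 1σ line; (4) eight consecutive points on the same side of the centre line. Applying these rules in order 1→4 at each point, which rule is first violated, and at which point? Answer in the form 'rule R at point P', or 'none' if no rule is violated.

Zone of each point (C = within 1σ̂, B = 1σ̂–2σ̂, A = 2σ̂–3σ̂, * = beyond 3σ̂; sign = side of CL): 1:+C, 2:+C, 3:-C, 4:-B, 5:-C, 6:-B, 7:+C, 8:+B, 9:+C, 10:-B, 11:-C, 12:-C, 13:-B, 14:+B
No rule fires across all 14 points.

none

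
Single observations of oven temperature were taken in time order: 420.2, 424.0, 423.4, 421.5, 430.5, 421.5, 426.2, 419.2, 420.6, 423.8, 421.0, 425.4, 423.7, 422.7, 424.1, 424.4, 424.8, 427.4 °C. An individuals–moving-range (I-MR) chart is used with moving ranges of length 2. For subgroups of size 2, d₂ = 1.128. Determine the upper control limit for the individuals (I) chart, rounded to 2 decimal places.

X̄ = (420.2 + 424.0 + 423.4 + 421.5 + 430.5 + 421.5 + 426.2 + 419.2 + 420.6 + 423.8 + 421.0 + 425.4 + 423.7 + 422.7 + 424.1 + 424.4 + 424.8 + 427.4) / 18 = 423.5778
Moving ranges: 3.8, 0.6, 1.9, 9.0, 9.0, 4.7, 7.0, 1.4, 3.2, 2.8, 4.4, 1.7, 1.0, 1.4, 0.3, 0.4, 2.6; M̄R̄ = 55.2000 / 17 = 3.2471
UCL = X̄ + 3·M̄R̄/d₂ = 423.5778 + 3 × 3.2471 / 1.128 = 432.2136

432.21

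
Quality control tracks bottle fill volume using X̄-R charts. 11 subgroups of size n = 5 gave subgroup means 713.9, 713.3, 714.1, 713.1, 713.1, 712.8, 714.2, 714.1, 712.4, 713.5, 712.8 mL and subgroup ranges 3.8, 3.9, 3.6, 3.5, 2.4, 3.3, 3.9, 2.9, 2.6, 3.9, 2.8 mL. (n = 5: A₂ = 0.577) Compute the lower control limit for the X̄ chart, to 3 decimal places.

711.471

X̄̄ = (713.9 + 713.3 + 714.1 + 713.1 + 713.1 + 712.8 + 714.2 + 714.1 + 712.4 + 713.5 + 712.8) / 11 = 7847.3000 / 11 = 713.3909
R̄ = (3.8 + 3.9 + 3.6 + 3.5 + 2.4 + 3.3 + 3.9 + 2.9 + 2.6 + 3.9 + 2.8) / 11 = 36.6000 / 11 = 3.3273
LCL = X̄̄ − A₂·R̄ = 713.3909 − 0.577 × 3.3273 = 711.4711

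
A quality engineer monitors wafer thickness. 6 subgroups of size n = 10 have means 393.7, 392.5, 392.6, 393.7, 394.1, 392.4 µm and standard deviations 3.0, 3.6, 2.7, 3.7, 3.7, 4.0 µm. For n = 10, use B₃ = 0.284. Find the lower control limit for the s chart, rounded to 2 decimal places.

s̄ = (3.0 + 3.6 + 2.7 + 3.7 + 3.7 + 4.0) / 6 = 3.4500
LCL_s = B₃·s̄ = 0.284 × 3.4500 = 0.9798

0.98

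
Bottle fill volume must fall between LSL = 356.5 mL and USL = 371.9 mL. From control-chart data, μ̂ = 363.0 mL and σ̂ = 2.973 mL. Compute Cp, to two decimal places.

Cp = (USL − LSL) / (6σ̂) = (371.9 − 356.5) / (6 × 2.973) = 15.4000 / 17.8380 = 0.8633

0.86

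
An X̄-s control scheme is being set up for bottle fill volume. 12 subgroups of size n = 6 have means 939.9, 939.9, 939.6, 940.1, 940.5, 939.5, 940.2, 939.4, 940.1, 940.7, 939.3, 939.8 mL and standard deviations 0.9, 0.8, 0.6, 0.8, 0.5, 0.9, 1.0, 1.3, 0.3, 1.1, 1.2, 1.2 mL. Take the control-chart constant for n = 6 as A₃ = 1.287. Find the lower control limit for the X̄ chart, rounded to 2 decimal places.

X̄̄ = (939.9 + 939.9 + 939.6 + 940.1 + 940.5 + 939.5 + 940.2 + 939.4 + 940.1 + 940.7 + 939.3 + 939.8) / 12 = 939.9167
s̄ = (0.9 + 0.8 + 0.6 + 0.8 + 0.5 + 0.9 + 1.0 + 1.3 + 0.3 + 1.1 + 1.2 + 1.2) / 12 = 0.8833
LCL = X̄̄ − A₃·s̄ = 939.9167 − 1.287 × 0.8833 = 938.7798

938.78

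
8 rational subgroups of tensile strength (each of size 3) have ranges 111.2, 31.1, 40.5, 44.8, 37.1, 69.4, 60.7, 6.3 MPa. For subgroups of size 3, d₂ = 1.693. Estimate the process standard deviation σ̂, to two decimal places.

R̄ = (111.2 + 31.1 + 40.5 + 44.8 + 37.1 + 69.4 + 60.7 + 6.3) / 8 = 50.1375
σ̂ = R̄ / d₂ = 50.1375 / 1.693 = 29.6146

29.61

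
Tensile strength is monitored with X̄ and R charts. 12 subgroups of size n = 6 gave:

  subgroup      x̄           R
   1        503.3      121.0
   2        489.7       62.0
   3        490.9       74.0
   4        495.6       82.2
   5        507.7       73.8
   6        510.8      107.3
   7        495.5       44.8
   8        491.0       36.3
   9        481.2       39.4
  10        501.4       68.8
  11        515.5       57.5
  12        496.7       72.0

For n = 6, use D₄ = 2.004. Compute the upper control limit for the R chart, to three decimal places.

R̄ = (121.0 + 62.0 + 74.0 + 82.2 + 73.8 + 107.3 + 44.8 + 36.3 + 39.4 + 68.8 + 57.5 + 72.0) / 12 = 839.1000 / 12 = 69.9250
UCL_R = D₄·R̄ = 2.004 × 69.9250 = 140.1297

140.130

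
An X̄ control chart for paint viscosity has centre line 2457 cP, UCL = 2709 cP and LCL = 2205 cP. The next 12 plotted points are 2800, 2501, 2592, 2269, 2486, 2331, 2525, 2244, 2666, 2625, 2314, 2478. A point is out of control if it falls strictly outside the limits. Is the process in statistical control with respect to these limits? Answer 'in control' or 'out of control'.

out of control

Compare each point to [2205, 2709]: sample 1 = 2800 > UCL.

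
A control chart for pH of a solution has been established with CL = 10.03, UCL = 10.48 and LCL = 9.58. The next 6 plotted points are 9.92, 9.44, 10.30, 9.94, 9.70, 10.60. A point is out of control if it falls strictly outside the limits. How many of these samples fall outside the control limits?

Compare each point to [9.58, 10.48]: sample 2 = 9.44 < LCL; sample 6 = 10.60 > UCL.

2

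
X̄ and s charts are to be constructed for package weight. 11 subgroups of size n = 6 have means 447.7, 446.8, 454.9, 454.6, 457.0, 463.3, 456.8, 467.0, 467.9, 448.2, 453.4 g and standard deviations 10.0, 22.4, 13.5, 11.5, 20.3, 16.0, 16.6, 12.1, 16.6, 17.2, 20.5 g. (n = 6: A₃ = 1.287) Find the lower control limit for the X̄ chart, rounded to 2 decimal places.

435.47

X̄̄ = (447.7 + 446.8 + 454.9 + 454.6 + 457.0 + 463.3 + 456.8 + 467.0 + 467.9 + 448.2 + 453.4) / 11 = 456.1455
s̄ = (10.0 + 22.4 + 13.5 + 11.5 + 20.3 + 16.0 + 16.6 + 12.1 + 16.6 + 17.2 + 20.5) / 11 = 16.0636
LCL = X̄̄ − A₃·s̄ = 456.1455 − 1.287 × 16.0636 = 435.4716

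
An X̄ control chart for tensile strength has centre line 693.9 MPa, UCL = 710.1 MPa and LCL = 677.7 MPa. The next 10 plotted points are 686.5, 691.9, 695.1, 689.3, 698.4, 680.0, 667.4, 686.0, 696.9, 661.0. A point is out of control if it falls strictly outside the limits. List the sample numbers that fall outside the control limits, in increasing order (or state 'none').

Compare each point to [677.7, 710.1]: sample 7 = 667.4 < LCL; sample 10 = 661.0 < LCL.

7, 10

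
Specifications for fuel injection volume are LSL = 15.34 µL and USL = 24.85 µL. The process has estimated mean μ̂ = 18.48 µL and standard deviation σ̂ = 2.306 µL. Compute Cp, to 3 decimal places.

Cp = (USL − LSL) / (6σ̂) = (24.85 − 15.34) / (6 × 2.306) = 9.5100 / 13.8360 = 0.6873

0.687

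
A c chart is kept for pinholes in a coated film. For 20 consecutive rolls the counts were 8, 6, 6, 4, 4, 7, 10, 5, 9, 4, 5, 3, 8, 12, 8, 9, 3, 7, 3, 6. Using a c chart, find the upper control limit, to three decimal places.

13.910

c̄ = (8 + 6 + 6 + 4 + 4 + 7 + 10 + 5 + 9 + 4 + 5 + 3 + 8 + 12 + 8 + 9 + 3 + 7 + 3 + 6) / 20 = 127 / 20 = 6.3500
UCL = c̄ + 3√c̄ = 6.3500 + 3 × √6.3500 = 6.3500 + 3 × 2.5199 = 13.9098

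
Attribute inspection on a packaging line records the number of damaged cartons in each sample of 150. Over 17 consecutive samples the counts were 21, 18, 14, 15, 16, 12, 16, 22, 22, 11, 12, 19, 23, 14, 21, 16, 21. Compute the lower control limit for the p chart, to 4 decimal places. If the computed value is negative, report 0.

0.0368

p̄ = Σdᵢ / (k·n) = 293 / (17 × 150) = 0.11490
LCL = p̄ − 3·√(p̄(1−p̄)/n) = 0.11490 − 3 × 0.02604 = 0.03679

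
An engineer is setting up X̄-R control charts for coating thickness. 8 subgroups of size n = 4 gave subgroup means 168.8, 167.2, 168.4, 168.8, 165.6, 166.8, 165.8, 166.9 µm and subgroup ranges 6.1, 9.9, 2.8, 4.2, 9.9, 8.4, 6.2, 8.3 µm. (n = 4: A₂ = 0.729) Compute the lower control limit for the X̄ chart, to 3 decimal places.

X̄̄ = (168.8 + 167.2 + 168.4 + 168.8 + 165.6 + 166.8 + 165.8 + 166.9) / 8 = 1338.3000 / 8 = 167.2875
R̄ = (6.1 + 9.9 + 2.8 + 4.2 + 9.9 + 8.4 + 6.2 + 8.3) / 8 = 55.8000 / 8 = 6.9750
LCL = X̄̄ − A₂·R̄ = 167.2875 − 0.729 × 6.9750 = 162.2027

162.203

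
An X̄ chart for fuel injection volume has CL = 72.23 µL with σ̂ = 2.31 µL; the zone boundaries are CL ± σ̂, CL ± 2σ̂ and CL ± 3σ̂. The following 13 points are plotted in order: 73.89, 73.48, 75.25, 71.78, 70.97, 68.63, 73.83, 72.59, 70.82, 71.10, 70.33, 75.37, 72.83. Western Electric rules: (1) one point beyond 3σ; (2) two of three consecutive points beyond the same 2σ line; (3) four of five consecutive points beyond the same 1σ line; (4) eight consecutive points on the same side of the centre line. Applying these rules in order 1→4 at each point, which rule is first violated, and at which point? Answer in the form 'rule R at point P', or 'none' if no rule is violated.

Zone of each point (C = within 1σ̂, B = 1σ̂–2σ̂, A = 2σ̂–3σ̂, * = beyond 3σ̂; sign = side of CL): 1:+C, 2:+C, 3:+B, 4:-C, 5:-C, 6:-B, 7:+C, 8:+C, 9:-C, 10:-C, 11:-C, 12:+B, 13:+C
No rule fires across all 13 points.

none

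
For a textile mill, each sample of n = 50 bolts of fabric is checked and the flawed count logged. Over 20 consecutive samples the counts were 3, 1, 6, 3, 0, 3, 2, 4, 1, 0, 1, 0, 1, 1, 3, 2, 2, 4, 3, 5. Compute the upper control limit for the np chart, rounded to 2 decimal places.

p̄ = Σdᵢ / (k·n) = 45 / (20 × 50) = 0.04500
UCL = np̄ + 3·√(np̄(1−p̄)) = 2.2500 + 3 × √(2.2500×0.95500) = 2.2500 + 3 × 1.4659 = 6.6476

6.65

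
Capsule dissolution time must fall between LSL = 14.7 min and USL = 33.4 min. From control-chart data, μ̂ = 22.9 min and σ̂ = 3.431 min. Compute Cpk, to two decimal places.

Cpu = (USL − μ̂) / (3σ̂) = (33.4 − 22.9) / (3 × 3.431) = 1.0201; Cpl = (μ̂ − LSL) / (3σ̂) = (22.9 − 14.7) / (3 × 3.431) = 0.7967; Cpk = min(Cpu, Cpl) = 0.7967

0.80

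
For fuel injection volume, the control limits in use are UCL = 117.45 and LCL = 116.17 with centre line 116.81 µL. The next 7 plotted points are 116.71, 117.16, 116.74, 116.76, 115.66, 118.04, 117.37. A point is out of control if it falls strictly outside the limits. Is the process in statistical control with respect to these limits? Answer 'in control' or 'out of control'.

Compare each point to [116.17, 117.45]: sample 5 = 115.66 < LCL; sample 6 = 118.04 > UCL.

out of control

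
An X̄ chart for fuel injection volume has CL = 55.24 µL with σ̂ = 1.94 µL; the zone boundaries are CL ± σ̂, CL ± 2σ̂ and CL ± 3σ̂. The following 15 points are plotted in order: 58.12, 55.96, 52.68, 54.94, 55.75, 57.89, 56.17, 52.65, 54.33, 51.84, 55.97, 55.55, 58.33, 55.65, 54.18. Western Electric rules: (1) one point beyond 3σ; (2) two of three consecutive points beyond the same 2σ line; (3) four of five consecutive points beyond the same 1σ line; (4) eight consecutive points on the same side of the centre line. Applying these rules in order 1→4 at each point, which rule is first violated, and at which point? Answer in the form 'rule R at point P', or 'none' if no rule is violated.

none

Zone of each point (C = within 1σ̂, B = 1σ̂–2σ̂, A = 2σ̂–3σ̂, * = beyond 3σ̂; sign = side of CL): 1:+B, 2:+C, 3:-B, 4:-C, 5:+C, 6:+B, 7:+C, 8:-B, 9:-C, 10:-B, 11:+C, 12:+C, 13:+B, 14:+C, 15:-C
No rule fires across all 15 points.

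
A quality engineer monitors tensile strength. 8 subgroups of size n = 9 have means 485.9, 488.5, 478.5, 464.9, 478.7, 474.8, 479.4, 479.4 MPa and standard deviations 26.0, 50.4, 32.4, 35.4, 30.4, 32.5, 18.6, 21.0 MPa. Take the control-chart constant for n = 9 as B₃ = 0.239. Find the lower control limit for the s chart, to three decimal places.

s̄ = (26.0 + 50.4 + 32.4 + 35.4 + 30.4 + 32.5 + 18.6 + 21.0) / 8 = 30.8375
LCL_s = B₃·s̄ = 0.239 × 30.8375 = 7.3702

7.370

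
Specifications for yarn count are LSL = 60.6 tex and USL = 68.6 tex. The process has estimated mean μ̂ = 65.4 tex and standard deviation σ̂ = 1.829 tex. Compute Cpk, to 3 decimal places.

0.583

Cpu = (USL − μ̂) / (3σ̂) = (68.6 − 65.4) / (3 × 1.829) = 0.5832; Cpl = (μ̂ − LSL) / (3σ̂) = (65.4 − 60.6) / (3 × 1.829) = 0.8748; Cpk = min(Cpu, Cpl) = 0.5832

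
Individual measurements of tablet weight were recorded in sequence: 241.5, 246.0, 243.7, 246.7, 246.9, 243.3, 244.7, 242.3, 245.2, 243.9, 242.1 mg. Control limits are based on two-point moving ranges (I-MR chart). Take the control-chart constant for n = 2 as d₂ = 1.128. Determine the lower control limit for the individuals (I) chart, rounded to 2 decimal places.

X̄ = (241.5 + 246.0 + 243.7 + 246.7 + 246.9 + 243.3 + 244.7 + 242.3 + 245.2 + 243.9 + 242.1) / 11 = 244.2091
Moving ranges: 4.5, 2.3, 3.0, 0.2, 3.6, 1.4, 2.4, 2.9, 1.3, 1.8; M̄R̄ = 23.4000 / 10 = 2.3400
LCL = X̄ − 3·M̄R̄/d₂ = 244.2091 − 3 × 2.3400 / 1.128 = 237.9857

237.99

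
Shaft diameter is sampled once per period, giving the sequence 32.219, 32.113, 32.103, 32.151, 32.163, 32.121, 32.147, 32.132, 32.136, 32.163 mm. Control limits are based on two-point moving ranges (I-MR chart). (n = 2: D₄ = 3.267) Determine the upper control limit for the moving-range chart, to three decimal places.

0.105

Moving ranges: 0.106, 0.010, 0.048, 0.012, 0.042, 0.026, 0.015, 0.004, 0.027; M̄R̄ = 0.2900 / 9 = 0.0322
UCL_MR = D₄·M̄R̄ = 3.267 × 0.0322 = 0.1053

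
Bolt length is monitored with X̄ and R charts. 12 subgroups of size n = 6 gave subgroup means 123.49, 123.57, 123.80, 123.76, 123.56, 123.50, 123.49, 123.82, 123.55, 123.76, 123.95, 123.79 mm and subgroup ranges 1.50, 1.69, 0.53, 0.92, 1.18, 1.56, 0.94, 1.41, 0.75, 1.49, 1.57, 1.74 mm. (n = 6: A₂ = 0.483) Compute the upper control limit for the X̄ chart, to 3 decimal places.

X̄̄ = (123.49 + 123.57 + 123.80 + 123.76 + 123.56 + 123.50 + 123.49 + 123.82 + 123.55 + 123.76 + 123.95 + 123.79) / 12 = 1484.0400 / 12 = 123.6700
R̄ = (1.50 + 1.69 + 0.53 + 0.92 + 1.18 + 1.56 + 0.94 + 1.41 + 0.75 + 1.49 + 1.57 + 1.74) / 12 = 15.2800 / 12 = 1.2733
UCL = X̄̄ + A₂·R̄ = 123.6700 + 0.483 × 1.2733 = 124.2850

124.285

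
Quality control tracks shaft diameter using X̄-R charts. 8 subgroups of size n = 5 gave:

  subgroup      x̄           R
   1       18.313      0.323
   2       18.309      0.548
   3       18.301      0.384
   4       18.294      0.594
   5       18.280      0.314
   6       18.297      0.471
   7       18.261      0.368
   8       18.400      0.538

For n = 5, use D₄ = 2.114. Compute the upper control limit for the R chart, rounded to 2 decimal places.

R̄ = (0.323 + 0.548 + 0.384 + 0.594 + 0.314 + 0.471 + 0.368 + 0.538) / 8 = 3.5400 / 8 = 0.4425
UCL_R = D₄·R̄ = 2.114 × 0.4425 = 0.9354

0.94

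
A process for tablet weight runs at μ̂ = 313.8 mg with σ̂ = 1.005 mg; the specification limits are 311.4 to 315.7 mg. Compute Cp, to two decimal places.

0.71

Cp = (USL − LSL) / (6σ̂) = (315.7 − 311.4) / (6 × 1.005) = 4.3000 / 6.0300 = 0.7131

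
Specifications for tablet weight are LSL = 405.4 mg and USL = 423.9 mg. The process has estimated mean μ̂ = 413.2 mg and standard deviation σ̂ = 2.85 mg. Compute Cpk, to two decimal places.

Cpu = (USL − μ̂) / (3σ̂) = (423.9 − 413.2) / (3 × 2.85) = 1.2515; Cpl = (μ̂ − LSL) / (3σ̂) = (413.2 − 405.4) / (3 × 2.85) = 0.9123; Cpk = min(Cpu, Cpl) = 0.9123

0.91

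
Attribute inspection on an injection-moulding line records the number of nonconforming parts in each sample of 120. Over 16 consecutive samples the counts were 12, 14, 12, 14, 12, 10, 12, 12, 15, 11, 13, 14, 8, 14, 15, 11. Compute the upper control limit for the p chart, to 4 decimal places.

p̄ = Σdᵢ / (k·n) = 199 / (16 × 120) = 0.10365
UCL = p̄ + 3·√(p̄(1−p̄)/n) = 0.10365 + 3 × √(0.10365×0.89635/120) = 0.10365 + 3 × 0.02782 = 0.18712

0.1871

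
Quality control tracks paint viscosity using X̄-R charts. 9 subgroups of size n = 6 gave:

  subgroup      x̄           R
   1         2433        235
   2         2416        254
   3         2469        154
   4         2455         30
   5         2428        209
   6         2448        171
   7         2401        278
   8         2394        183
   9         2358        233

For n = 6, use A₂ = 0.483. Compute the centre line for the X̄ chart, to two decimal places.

2422.44

X̄̄ = (2433 + 2416 + 2469 + 2455 + 2428 + 2448 + 2401 + 2394 + 2358) / 9 = 21802.0000 / 9 = 2422.4444
CL = X̄̄ = 2422.4444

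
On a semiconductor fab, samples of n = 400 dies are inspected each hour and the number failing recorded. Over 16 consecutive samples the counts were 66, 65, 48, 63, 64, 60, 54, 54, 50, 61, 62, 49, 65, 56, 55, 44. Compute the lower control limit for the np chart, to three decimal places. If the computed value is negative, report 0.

p̄ = Σdᵢ / (k·n) = 916 / (16 × 400) = 0.14313
LCL = np̄ − 3·√(np̄(1−p̄)) = 57.2500 − 3 × 7.0040 = 36.2380

36.238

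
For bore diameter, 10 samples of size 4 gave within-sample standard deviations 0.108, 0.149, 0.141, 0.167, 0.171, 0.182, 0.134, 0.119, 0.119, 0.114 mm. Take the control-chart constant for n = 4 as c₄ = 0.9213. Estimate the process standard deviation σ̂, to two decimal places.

0.15

s̄ = (0.108 + 0.149 + 0.141 + 0.167 + 0.171 + 0.182 + 0.134 + 0.119 + 0.119 + 0.114) / 10 = 0.1404
σ̂ = s̄ / c₄ = 0.1404 / 0.9213 = 0.1524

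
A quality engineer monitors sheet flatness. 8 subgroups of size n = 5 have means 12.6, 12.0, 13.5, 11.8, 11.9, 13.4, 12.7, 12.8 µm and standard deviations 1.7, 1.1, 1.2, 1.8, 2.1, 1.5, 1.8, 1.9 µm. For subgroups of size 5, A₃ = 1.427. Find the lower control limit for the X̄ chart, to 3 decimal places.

X̄̄ = (12.6 + 12.0 + 13.5 + 11.8 + 11.9 + 13.4 + 12.7 + 12.8) / 8 = 12.5875
s̄ = (1.7 + 1.1 + 1.2 + 1.8 + 2.1 + 1.5 + 1.8 + 1.9) / 8 = 1.6375
LCL = X̄̄ − A₃·s̄ = 12.5875 − 1.427 × 1.6375 = 10.2508

10.251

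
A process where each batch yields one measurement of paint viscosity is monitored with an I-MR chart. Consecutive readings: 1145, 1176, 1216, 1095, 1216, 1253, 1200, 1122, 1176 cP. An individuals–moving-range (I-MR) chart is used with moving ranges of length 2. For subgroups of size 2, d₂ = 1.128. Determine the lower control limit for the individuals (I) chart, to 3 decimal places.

X̄ = (1145 + 1176 + 1216 + 1095 + 1216 + 1253 + 1200 + 1122 + 1176) / 9 = 1177.6667
Moving ranges: 31, 40, 121, 121, 37, 53, 78, 54; M̄R̄ = 535.0000 / 8 = 66.8750
LCL = X̄ − 3·M̄R̄/d₂ = 1177.6667 − 3 × 66.8750 / 1.128 = 999.8076

999.808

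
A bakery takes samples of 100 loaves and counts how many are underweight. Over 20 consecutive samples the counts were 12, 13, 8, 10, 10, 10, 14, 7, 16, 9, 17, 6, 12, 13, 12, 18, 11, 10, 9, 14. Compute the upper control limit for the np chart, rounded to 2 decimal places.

p̄ = Σdᵢ / (k·n) = 231 / (20 × 100) = 0.11550
UCL = np̄ + 3·√(np̄(1−p̄)) = 11.5500 + 3 × √(11.5500×0.88450) = 11.5500 + 3 × 3.1962 = 21.1387

21.14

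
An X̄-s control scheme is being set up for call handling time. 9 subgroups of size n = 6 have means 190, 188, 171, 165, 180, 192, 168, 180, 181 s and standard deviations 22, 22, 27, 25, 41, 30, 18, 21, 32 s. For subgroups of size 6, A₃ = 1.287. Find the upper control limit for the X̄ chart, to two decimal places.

X̄̄ = (190 + 188 + 171 + 165 + 180 + 192 + 168 + 180 + 181) / 9 = 179.4444
s̄ = (22 + 22 + 27 + 25 + 41 + 30 + 18 + 21 + 32) / 9 = 26.4444
UCL = X̄̄ + A₃·s̄ = 179.4444 + 1.287 × 26.4444 = 213.4784

213.48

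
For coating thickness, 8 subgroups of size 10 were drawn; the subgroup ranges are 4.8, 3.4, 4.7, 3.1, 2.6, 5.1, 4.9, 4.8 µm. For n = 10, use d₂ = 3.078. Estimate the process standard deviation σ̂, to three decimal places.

R̄ = (4.8 + 3.4 + 4.7 + 3.1 + 2.6 + 5.1 + 4.9 + 4.8) / 8 = 4.1750
σ̂ = R̄ / d₂ = 4.1750 / 3.078 = 1.3564

1.356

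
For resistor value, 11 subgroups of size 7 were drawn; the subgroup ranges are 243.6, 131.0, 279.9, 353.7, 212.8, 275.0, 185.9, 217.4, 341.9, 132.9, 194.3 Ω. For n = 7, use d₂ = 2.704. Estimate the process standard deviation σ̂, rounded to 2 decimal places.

R̄ = (243.6 + 131.0 + 279.9 + 353.7 + 212.8 + 275.0 + 185.9 + 217.4 + 341.9 + 132.9 + 194.3) / 11 = 233.4909
σ̂ = R̄ / d₂ = 233.4909 / 2.704 = 86.3502

86.35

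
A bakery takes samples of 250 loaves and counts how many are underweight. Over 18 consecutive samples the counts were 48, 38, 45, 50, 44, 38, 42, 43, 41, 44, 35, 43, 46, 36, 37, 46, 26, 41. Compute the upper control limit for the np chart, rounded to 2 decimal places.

p̄ = Σdᵢ / (k·n) = 743 / (18 × 250) = 0.16511
UCL = np̄ + 3·√(np̄(1−p̄)) = 41.2778 + 3 × √(41.2778×0.83489) = 41.2778 + 3 × 5.8705 = 58.8892

58.89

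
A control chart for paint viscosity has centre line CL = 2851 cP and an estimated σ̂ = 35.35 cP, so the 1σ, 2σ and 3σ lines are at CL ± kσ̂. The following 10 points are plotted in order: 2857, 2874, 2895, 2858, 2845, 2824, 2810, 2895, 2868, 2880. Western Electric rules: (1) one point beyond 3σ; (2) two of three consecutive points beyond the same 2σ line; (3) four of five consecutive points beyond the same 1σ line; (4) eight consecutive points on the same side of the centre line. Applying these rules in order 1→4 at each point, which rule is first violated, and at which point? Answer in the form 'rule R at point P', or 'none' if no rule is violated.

none

Zone of each point (C = within 1σ̂, B = 1σ̂–2σ̂, A = 2σ̂–3σ̂, * = beyond 3σ̂; sign = side of CL): 1:+C, 2:+C, 3:+B, 4:+C, 5:-C, 6:-C, 7:-B, 8:+B, 9:+C, 10:+C
No rule fires across all 10 points.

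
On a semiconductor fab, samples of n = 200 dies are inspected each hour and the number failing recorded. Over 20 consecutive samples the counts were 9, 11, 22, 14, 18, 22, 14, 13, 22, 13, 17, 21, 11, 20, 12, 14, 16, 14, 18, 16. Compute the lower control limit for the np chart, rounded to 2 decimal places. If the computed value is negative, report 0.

4.39

p̄ = Σdᵢ / (k·n) = 317 / (20 × 200) = 0.07925
LCL = np̄ − 3·√(np̄(1−p̄)) = 15.8500 − 3 × 3.8202 = 4.3894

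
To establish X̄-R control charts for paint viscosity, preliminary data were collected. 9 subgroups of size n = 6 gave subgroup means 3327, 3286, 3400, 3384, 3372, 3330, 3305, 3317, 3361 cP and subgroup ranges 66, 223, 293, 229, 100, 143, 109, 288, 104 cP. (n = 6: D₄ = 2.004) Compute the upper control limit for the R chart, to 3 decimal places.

R̄ = (66 + 223 + 293 + 229 + 100 + 143 + 109 + 288 + 104) / 9 = 1555.0000 / 9 = 172.7778
UCL_R = D₄·R̄ = 2.004 × 172.7778 = 346.2467

346.247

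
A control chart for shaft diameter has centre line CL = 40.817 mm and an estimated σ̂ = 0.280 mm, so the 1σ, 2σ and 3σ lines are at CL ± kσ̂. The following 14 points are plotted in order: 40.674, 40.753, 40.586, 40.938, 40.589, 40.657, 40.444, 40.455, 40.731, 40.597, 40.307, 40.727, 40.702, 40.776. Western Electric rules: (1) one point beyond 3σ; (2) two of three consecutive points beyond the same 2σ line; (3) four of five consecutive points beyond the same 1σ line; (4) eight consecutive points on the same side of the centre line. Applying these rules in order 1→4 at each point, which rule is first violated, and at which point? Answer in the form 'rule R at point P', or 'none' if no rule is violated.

rule 4 at point 12

Zone of each point (C = within 1σ̂, B = 1σ̂–2σ̂, A = 2σ̂–3σ̂, * = beyond 3σ̂; sign = side of CL): 1:-C, 2:-C, 3:-C, 4:+C, 5:-C, 6:-C, 7:-B, 8:-B, 9:-C, 10:-C, 11:-B, 12:-C, 13:-C, 14:-C
Rule 4 (eight consecutive points on the same side of the centre line) is satisfied at point 12.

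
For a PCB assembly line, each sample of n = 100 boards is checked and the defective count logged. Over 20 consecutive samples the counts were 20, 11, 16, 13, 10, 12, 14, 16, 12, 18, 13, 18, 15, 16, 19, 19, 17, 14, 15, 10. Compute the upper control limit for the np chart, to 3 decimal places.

25.583

p̄ = Σdᵢ / (k·n) = 298 / (20 × 100) = 0.14900
UCL = np̄ + 3·√(np̄(1−p̄)) = 14.9000 + 3 × √(14.9000×0.85100) = 14.9000 + 3 × 3.5609 = 25.5827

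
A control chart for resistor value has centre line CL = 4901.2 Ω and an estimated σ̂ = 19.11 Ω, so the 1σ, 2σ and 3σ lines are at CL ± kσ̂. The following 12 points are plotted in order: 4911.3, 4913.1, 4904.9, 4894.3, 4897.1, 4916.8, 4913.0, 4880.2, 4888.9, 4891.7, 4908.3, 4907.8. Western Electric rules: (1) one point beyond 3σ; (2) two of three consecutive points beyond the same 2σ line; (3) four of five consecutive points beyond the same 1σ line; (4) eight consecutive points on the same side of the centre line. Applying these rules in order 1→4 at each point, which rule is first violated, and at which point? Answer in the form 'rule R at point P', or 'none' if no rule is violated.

Zone of each point (C = within 1σ̂, B = 1σ̂–2σ̂, A = 2σ̂–3σ̂, * = beyond 3σ̂; sign = side of CL): 1:+C, 2:+C, 3:+C, 4:-C, 5:-C, 6:+C, 7:+C, 8:-B, 9:-C, 10:-C, 11:+C, 12:+C
No rule fires across all 12 points.

none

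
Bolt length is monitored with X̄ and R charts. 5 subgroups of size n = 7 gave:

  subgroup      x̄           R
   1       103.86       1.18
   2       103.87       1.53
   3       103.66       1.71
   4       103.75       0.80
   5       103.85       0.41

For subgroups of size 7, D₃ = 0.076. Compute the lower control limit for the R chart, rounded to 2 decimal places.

R̄ = (1.18 + 1.53 + 1.71 + 0.80 + 0.41) / 5 = 5.6300 / 5 = 1.1260
LCL_R = D₃·R̄ = 0.076 × 1.1260 = 0.0856

0.09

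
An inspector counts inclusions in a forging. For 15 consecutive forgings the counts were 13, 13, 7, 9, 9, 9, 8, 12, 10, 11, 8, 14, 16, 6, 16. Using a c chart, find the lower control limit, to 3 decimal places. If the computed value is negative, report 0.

0.905

c̄ = (13 + 13 + 7 + 9 + 9 + 9 + 8 + 12 + 10 + 11 + 8 + 14 + 16 + 6 + 16) / 15 = 161 / 15 = 10.7333
LCL = c̄ − 3√c̄ = 10.7333 − 3 × 3.2762 = 0.9048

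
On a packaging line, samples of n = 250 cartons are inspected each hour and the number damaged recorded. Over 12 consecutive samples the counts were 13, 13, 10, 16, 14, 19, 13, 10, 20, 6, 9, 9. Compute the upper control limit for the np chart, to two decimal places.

p̄ = Σdᵢ / (k·n) = 152 / (12 × 250) = 0.05067
UCL = np̄ + 3·√(np̄(1−p̄)) = 12.6667 + 3 × √(12.6667×0.94933) = 12.6667 + 3 × 3.4677 = 23.0697

23.07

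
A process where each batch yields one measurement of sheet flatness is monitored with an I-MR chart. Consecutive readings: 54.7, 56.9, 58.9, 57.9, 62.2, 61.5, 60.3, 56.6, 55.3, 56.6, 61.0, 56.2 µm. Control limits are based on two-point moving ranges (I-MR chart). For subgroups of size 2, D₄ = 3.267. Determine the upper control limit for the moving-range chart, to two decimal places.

Moving ranges: 2.2, 2.0, 1.0, 4.3, 0.7, 1.2, 3.7, 1.3, 1.3, 4.4, 4.8; M̄R̄ = 26.9000 / 11 = 2.4455
UCL_MR = D₄·M̄R̄ = 3.267 × 2.4455 = 7.9893

7.99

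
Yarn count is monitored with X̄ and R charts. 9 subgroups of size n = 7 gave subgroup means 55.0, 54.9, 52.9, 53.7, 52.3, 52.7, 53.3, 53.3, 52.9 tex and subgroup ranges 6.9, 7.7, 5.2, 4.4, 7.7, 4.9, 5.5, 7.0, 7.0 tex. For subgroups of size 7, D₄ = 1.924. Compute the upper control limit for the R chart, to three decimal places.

R̄ = (6.9 + 7.7 + 5.2 + 4.4 + 7.7 + 4.9 + 5.5 + 7.0 + 7.0) / 9 = 56.3000 / 9 = 6.2556
UCL_R = D₄·R̄ = 1.924 × 6.2556 = 12.0357

12.036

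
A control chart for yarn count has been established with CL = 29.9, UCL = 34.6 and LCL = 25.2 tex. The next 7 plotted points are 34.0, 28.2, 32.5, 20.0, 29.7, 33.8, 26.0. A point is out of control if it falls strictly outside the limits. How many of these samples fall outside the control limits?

Compare each point to [25.2, 34.6]: sample 4 = 20.0 < LCL.

1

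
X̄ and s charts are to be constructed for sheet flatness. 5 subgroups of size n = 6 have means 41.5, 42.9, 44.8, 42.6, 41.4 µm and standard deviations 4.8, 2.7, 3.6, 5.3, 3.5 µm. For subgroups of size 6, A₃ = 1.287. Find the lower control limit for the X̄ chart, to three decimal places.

37.518

X̄̄ = (41.5 + 42.9 + 44.8 + 42.6 + 41.4) / 5 = 42.6400
s̄ = (4.8 + 2.7 + 3.6 + 5.3 + 3.5) / 5 = 3.9800
LCL = X̄̄ − A₃·s̄ = 42.6400 − 1.287 × 3.9800 = 37.5177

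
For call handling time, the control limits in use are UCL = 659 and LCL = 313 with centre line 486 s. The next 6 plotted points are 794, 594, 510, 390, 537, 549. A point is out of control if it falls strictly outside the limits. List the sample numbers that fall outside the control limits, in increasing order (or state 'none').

Compare each point to [313, 659]: sample 1 = 794 > UCL.

1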